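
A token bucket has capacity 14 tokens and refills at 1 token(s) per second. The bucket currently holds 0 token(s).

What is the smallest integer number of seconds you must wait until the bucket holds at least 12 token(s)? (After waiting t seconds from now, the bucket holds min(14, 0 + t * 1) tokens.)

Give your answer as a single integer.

Need 0 + t * 1 >= 12, so t >= 12/1.
Smallest integer t = ceil(12/1) = 12.

Answer: 12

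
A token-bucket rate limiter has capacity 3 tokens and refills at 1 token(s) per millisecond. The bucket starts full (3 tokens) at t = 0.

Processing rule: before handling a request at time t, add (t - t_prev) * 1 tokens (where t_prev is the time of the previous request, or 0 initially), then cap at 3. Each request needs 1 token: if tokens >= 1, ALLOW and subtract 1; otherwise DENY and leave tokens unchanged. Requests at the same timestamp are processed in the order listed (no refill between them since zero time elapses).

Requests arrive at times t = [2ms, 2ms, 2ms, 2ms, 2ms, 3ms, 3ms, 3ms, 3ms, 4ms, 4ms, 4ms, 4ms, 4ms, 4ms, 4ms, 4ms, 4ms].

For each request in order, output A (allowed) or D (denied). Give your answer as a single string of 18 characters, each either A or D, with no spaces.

Simulating step by step:
  req#1 t=2ms: ALLOW
  req#2 t=2ms: ALLOW
  req#3 t=2ms: ALLOW
  req#4 t=2ms: DENY
  req#5 t=2ms: DENY
  req#6 t=3ms: ALLOW
  req#7 t=3ms: DENY
  req#8 t=3ms: DENY
  req#9 t=3ms: DENY
  req#10 t=4ms: ALLOW
  req#11 t=4ms: DENY
  req#12 t=4ms: DENY
  req#13 t=4ms: DENY
  req#14 t=4ms: DENY
  req#15 t=4ms: DENY
  req#16 t=4ms: DENY
  req#17 t=4ms: DENY
  req#18 t=4ms: DENY

Answer: AAADDADDDADDDDDDDD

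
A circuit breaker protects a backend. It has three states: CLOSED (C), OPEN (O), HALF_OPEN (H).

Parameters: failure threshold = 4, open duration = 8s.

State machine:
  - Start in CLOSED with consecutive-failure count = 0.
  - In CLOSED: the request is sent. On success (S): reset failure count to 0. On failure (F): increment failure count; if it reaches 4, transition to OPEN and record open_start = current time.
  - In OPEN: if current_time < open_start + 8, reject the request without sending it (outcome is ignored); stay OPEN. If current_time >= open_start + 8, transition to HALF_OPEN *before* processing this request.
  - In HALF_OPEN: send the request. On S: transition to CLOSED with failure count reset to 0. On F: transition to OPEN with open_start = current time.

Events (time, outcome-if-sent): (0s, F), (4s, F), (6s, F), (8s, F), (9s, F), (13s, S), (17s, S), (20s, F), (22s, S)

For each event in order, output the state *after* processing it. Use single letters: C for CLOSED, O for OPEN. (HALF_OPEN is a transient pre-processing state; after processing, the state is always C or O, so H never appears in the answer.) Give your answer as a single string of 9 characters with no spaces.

State after each event:
  event#1 t=0s outcome=F: state=CLOSED
  event#2 t=4s outcome=F: state=CLOSED
  event#3 t=6s outcome=F: state=CLOSED
  event#4 t=8s outcome=F: state=OPEN
  event#5 t=9s outcome=F: state=OPEN
  event#6 t=13s outcome=S: state=OPEN
  event#7 t=17s outcome=S: state=CLOSED
  event#8 t=20s outcome=F: state=CLOSED
  event#9 t=22s outcome=S: state=CLOSED

Answer: CCCOOOCCC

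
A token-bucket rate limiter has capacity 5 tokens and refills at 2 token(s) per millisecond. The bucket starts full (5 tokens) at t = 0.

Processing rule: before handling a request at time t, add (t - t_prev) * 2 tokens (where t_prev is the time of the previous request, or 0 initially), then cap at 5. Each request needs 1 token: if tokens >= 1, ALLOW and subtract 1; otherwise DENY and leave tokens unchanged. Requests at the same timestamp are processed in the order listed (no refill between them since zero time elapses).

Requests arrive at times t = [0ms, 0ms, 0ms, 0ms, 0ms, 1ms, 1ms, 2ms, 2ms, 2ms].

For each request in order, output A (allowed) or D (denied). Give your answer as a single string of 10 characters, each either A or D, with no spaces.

Answer: AAAAAAAAAD

Derivation:
Simulating step by step:
  req#1 t=0ms: ALLOW
  req#2 t=0ms: ALLOW
  req#3 t=0ms: ALLOW
  req#4 t=0ms: ALLOW
  req#5 t=0ms: ALLOW
  req#6 t=1ms: ALLOW
  req#7 t=1ms: ALLOW
  req#8 t=2ms: ALLOW
  req#9 t=2ms: ALLOW
  req#10 t=2ms: DENY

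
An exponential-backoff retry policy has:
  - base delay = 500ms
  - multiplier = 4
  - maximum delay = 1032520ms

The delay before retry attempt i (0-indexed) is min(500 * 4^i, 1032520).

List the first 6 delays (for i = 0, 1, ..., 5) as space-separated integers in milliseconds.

Answer: 500 2000 8000 32000 128000 512000

Derivation:
Computing each delay:
  i=0: min(500*4^0, 1032520) = 500
  i=1: min(500*4^1, 1032520) = 2000
  i=2: min(500*4^2, 1032520) = 8000
  i=3: min(500*4^3, 1032520) = 32000
  i=4: min(500*4^4, 1032520) = 128000
  i=5: min(500*4^5, 1032520) = 512000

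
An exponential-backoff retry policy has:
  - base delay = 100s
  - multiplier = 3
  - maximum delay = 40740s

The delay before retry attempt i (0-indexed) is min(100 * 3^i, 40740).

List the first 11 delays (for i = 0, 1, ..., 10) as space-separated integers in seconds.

Computing each delay:
  i=0: min(100*3^0, 40740) = 100
  i=1: min(100*3^1, 40740) = 300
  i=2: min(100*3^2, 40740) = 900
  i=3: min(100*3^3, 40740) = 2700
  i=4: min(100*3^4, 40740) = 8100
  i=5: min(100*3^5, 40740) = 24300
  i=6: min(100*3^6, 40740) = 40740
  i=7: min(100*3^7, 40740) = 40740
  i=8: min(100*3^8, 40740) = 40740
  i=9: min(100*3^9, 40740) = 40740
  i=10: min(100*3^10, 40740) = 40740

Answer: 100 300 900 2700 8100 24300 40740 40740 40740 40740 40740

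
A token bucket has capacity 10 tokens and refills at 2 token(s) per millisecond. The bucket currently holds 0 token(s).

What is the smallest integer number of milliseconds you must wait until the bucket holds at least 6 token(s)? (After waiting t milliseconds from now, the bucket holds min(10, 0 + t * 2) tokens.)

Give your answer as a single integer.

Answer: 3

Derivation:
Need 0 + t * 2 >= 6, so t >= 6/2.
Smallest integer t = ceil(6/2) = 3.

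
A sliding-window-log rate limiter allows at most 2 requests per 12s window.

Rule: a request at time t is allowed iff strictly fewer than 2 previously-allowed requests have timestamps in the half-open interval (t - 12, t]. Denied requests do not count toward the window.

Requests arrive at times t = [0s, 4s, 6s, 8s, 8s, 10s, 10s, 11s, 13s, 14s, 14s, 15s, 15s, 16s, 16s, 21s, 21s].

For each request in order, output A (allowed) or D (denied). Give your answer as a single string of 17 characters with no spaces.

Answer: AADDDDDDADDDDADDD

Derivation:
Tracking allowed requests in the window:
  req#1 t=0s: ALLOW
  req#2 t=4s: ALLOW
  req#3 t=6s: DENY
  req#4 t=8s: DENY
  req#5 t=8s: DENY
  req#6 t=10s: DENY
  req#7 t=10s: DENY
  req#8 t=11s: DENY
  req#9 t=13s: ALLOW
  req#10 t=14s: DENY
  req#11 t=14s: DENY
  req#12 t=15s: DENY
  req#13 t=15s: DENY
  req#14 t=16s: ALLOW
  req#15 t=16s: DENY
  req#16 t=21s: DENY
  req#17 t=21s: DENY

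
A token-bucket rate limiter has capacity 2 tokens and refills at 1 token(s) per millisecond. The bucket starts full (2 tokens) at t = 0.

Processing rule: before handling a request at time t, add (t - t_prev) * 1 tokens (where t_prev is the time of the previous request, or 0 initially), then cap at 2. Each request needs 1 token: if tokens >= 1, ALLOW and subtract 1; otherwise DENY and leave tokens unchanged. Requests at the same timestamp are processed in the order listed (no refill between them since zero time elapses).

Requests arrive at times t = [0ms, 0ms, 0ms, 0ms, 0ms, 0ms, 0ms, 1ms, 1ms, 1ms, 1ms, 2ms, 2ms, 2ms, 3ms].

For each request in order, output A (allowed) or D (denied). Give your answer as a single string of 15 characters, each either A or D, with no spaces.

Answer: AADDDDDADDDADDA

Derivation:
Simulating step by step:
  req#1 t=0ms: ALLOW
  req#2 t=0ms: ALLOW
  req#3 t=0ms: DENY
  req#4 t=0ms: DENY
  req#5 t=0ms: DENY
  req#6 t=0ms: DENY
  req#7 t=0ms: DENY
  req#8 t=1ms: ALLOW
  req#9 t=1ms: DENY
  req#10 t=1ms: DENY
  req#11 t=1ms: DENY
  req#12 t=2ms: ALLOW
  req#13 t=2ms: DENY
  req#14 t=2ms: DENY
  req#15 t=3ms: ALLOW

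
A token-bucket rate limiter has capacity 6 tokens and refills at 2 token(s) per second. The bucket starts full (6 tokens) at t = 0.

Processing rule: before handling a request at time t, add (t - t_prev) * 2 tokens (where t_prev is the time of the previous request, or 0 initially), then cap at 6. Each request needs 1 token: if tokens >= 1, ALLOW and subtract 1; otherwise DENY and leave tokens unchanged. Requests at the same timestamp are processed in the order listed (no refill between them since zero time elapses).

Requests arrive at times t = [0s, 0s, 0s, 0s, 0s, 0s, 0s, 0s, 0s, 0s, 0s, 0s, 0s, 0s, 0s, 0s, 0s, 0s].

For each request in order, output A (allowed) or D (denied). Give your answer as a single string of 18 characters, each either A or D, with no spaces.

Simulating step by step:
  req#1 t=0s: ALLOW
  req#2 t=0s: ALLOW
  req#3 t=0s: ALLOW
  req#4 t=0s: ALLOW
  req#5 t=0s: ALLOW
  req#6 t=0s: ALLOW
  req#7 t=0s: DENY
  req#8 t=0s: DENY
  req#9 t=0s: DENY
  req#10 t=0s: DENY
  req#11 t=0s: DENY
  req#12 t=0s: DENY
  req#13 t=0s: DENY
  req#14 t=0s: DENY
  req#15 t=0s: DENY
  req#16 t=0s: DENY
  req#17 t=0s: DENY
  req#18 t=0s: DENY

Answer: AAAAAADDDDDDDDDDDD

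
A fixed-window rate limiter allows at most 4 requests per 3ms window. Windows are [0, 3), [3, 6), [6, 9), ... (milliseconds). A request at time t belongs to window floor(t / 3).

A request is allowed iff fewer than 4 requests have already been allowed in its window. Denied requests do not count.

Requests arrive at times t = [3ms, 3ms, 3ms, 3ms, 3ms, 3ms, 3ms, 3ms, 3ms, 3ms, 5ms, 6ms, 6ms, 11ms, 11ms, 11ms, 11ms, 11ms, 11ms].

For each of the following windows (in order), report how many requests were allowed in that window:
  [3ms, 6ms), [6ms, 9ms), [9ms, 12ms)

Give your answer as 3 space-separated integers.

Processing requests:
  req#1 t=3ms (window 1): ALLOW
  req#2 t=3ms (window 1): ALLOW
  req#3 t=3ms (window 1): ALLOW
  req#4 t=3ms (window 1): ALLOW
  req#5 t=3ms (window 1): DENY
  req#6 t=3ms (window 1): DENY
  req#7 t=3ms (window 1): DENY
  req#8 t=3ms (window 1): DENY
  req#9 t=3ms (window 1): DENY
  req#10 t=3ms (window 1): DENY
  req#11 t=5ms (window 1): DENY
  req#12 t=6ms (window 2): ALLOW
  req#13 t=6ms (window 2): ALLOW
  req#14 t=11ms (window 3): ALLOW
  req#15 t=11ms (window 3): ALLOW
  req#16 t=11ms (window 3): ALLOW
  req#17 t=11ms (window 3): ALLOW
  req#18 t=11ms (window 3): DENY
  req#19 t=11ms (window 3): DENY

Allowed counts by window: 4 2 4

Answer: 4 2 4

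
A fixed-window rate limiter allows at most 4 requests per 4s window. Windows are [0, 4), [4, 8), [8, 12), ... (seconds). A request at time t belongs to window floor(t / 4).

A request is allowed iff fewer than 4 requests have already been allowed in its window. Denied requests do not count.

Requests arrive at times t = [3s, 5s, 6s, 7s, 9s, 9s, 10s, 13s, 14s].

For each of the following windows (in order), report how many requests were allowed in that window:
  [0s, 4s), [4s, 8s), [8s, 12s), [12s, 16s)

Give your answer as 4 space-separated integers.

Answer: 1 3 3 2

Derivation:
Processing requests:
  req#1 t=3s (window 0): ALLOW
  req#2 t=5s (window 1): ALLOW
  req#3 t=6s (window 1): ALLOW
  req#4 t=7s (window 1): ALLOW
  req#5 t=9s (window 2): ALLOW
  req#6 t=9s (window 2): ALLOW
  req#7 t=10s (window 2): ALLOW
  req#8 t=13s (window 3): ALLOW
  req#9 t=14s (window 3): ALLOW

Allowed counts by window: 1 3 3 2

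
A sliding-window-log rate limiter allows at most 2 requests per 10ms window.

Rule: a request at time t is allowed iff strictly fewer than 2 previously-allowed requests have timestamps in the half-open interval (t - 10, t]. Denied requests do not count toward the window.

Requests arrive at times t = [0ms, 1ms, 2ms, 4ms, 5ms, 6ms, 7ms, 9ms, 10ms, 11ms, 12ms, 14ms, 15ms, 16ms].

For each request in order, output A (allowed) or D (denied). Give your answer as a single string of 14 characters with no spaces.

Answer: AADDDDDDAADDDD

Derivation:
Tracking allowed requests in the window:
  req#1 t=0ms: ALLOW
  req#2 t=1ms: ALLOW
  req#3 t=2ms: DENY
  req#4 t=4ms: DENY
  req#5 t=5ms: DENY
  req#6 t=6ms: DENY
  req#7 t=7ms: DENY
  req#8 t=9ms: DENY
  req#9 t=10ms: ALLOW
  req#10 t=11ms: ALLOW
  req#11 t=12ms: DENY
  req#12 t=14ms: DENY
  req#13 t=15ms: DENY
  req#14 t=16ms: DENY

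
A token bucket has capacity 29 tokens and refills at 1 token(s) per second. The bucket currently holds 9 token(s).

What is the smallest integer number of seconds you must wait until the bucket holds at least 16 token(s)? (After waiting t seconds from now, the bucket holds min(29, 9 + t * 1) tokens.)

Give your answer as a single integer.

Answer: 7

Derivation:
Need 9 + t * 1 >= 16, so t >= 7/1.
Smallest integer t = ceil(7/1) = 7.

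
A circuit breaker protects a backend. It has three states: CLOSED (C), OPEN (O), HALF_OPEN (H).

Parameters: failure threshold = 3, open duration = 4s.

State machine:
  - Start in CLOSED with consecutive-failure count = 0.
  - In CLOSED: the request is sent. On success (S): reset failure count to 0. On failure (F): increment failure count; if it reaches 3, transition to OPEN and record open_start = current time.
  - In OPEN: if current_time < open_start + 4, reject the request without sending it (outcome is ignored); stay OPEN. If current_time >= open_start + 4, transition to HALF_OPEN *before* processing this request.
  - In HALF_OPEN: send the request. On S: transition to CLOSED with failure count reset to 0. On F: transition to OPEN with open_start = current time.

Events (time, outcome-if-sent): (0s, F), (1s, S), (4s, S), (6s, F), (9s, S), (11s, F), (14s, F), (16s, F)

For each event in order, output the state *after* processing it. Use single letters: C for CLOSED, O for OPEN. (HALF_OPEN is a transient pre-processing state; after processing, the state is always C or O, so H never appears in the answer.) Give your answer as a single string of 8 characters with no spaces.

State after each event:
  event#1 t=0s outcome=F: state=CLOSED
  event#2 t=1s outcome=S: state=CLOSED
  event#3 t=4s outcome=S: state=CLOSED
  event#4 t=6s outcome=F: state=CLOSED
  event#5 t=9s outcome=S: state=CLOSED
  event#6 t=11s outcome=F: state=CLOSED
  event#7 t=14s outcome=F: state=CLOSED
  event#8 t=16s outcome=F: state=OPEN

Answer: CCCCCCCO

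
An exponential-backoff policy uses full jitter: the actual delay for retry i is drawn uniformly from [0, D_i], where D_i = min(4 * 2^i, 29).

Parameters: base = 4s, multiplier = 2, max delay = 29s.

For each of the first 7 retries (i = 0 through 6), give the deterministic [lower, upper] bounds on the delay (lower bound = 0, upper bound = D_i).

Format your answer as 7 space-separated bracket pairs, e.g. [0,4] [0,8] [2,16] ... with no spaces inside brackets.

Answer: [0,4] [0,8] [0,16] [0,29] [0,29] [0,29] [0,29]

Derivation:
Computing bounds per retry:
  i=0: D_i=min(4*2^0,29)=4, bounds=[0,4]
  i=1: D_i=min(4*2^1,29)=8, bounds=[0,8]
  i=2: D_i=min(4*2^2,29)=16, bounds=[0,16]
  i=3: D_i=min(4*2^3,29)=29, bounds=[0,29]
  i=4: D_i=min(4*2^4,29)=29, bounds=[0,29]
  i=5: D_i=min(4*2^5,29)=29, bounds=[0,29]
  i=6: D_i=min(4*2^6,29)=29, bounds=[0,29]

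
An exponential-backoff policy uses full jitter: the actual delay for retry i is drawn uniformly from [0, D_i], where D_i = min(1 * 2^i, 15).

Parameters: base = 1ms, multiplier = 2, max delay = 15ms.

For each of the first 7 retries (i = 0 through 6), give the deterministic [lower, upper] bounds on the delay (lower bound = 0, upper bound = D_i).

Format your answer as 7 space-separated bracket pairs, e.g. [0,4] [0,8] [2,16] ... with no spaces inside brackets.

Answer: [0,1] [0,2] [0,4] [0,8] [0,15] [0,15] [0,15]

Derivation:
Computing bounds per retry:
  i=0: D_i=min(1*2^0,15)=1, bounds=[0,1]
  i=1: D_i=min(1*2^1,15)=2, bounds=[0,2]
  i=2: D_i=min(1*2^2,15)=4, bounds=[0,4]
  i=3: D_i=min(1*2^3,15)=8, bounds=[0,8]
  i=4: D_i=min(1*2^4,15)=15, bounds=[0,15]
  i=5: D_i=min(1*2^5,15)=15, bounds=[0,15]
  i=6: D_i=min(1*2^6,15)=15, bounds=[0,15]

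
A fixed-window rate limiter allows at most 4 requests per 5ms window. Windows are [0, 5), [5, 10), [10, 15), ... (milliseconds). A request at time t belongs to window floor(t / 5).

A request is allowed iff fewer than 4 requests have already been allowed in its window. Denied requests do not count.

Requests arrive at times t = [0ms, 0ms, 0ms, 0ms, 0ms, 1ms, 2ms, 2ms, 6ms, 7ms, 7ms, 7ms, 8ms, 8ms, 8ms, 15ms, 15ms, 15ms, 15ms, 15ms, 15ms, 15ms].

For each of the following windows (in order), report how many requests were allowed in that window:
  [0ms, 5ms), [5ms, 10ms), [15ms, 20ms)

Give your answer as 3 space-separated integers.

Processing requests:
  req#1 t=0ms (window 0): ALLOW
  req#2 t=0ms (window 0): ALLOW
  req#3 t=0ms (window 0): ALLOW
  req#4 t=0ms (window 0): ALLOW
  req#5 t=0ms (window 0): DENY
  req#6 t=1ms (window 0): DENY
  req#7 t=2ms (window 0): DENY
  req#8 t=2ms (window 0): DENY
  req#9 t=6ms (window 1): ALLOW
  req#10 t=7ms (window 1): ALLOW
  req#11 t=7ms (window 1): ALLOW
  req#12 t=7ms (window 1): ALLOW
  req#13 t=8ms (window 1): DENY
  req#14 t=8ms (window 1): DENY
  req#15 t=8ms (window 1): DENY
  req#16 t=15ms (window 3): ALLOW
  req#17 t=15ms (window 3): ALLOW
  req#18 t=15ms (window 3): ALLOW
  req#19 t=15ms (window 3): ALLOW
  req#20 t=15ms (window 3): DENY
  req#21 t=15ms (window 3): DENY
  req#22 t=15ms (window 3): DENY

Allowed counts by window: 4 4 4

Answer: 4 4 4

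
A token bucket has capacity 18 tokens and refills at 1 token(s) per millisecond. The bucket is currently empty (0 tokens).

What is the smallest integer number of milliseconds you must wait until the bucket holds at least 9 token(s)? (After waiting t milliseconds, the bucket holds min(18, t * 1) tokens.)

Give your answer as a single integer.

Need t * 1 >= 9, so t >= 9/1.
Smallest integer t = ceil(9/1) = 9.

Answer: 9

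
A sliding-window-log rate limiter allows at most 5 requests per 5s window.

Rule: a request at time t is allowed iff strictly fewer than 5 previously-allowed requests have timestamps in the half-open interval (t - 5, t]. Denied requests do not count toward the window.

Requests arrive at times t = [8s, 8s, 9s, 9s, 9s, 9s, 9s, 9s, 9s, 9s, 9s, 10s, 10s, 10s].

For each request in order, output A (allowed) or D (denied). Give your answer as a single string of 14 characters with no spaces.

Tracking allowed requests in the window:
  req#1 t=8s: ALLOW
  req#2 t=8s: ALLOW
  req#3 t=9s: ALLOW
  req#4 t=9s: ALLOW
  req#5 t=9s: ALLOW
  req#6 t=9s: DENY
  req#7 t=9s: DENY
  req#8 t=9s: DENY
  req#9 t=9s: DENY
  req#10 t=9s: DENY
  req#11 t=9s: DENY
  req#12 t=10s: DENY
  req#13 t=10s: DENY
  req#14 t=10s: DENY

Answer: AAAAADDDDDDDDD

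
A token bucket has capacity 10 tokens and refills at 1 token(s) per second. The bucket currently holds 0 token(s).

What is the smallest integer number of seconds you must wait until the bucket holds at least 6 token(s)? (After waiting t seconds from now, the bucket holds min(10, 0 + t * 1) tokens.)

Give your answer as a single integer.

Answer: 6

Derivation:
Need 0 + t * 1 >= 6, so t >= 6/1.
Smallest integer t = ceil(6/1) = 6.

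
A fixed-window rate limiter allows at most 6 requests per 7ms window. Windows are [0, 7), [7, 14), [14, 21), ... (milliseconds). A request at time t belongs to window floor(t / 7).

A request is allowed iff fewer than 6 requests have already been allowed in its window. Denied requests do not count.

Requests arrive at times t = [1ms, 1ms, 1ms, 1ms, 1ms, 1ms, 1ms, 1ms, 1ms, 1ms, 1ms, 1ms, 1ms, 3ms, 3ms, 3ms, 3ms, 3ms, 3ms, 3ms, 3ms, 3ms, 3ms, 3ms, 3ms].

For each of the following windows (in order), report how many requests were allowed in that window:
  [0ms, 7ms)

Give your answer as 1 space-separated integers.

Processing requests:
  req#1 t=1ms (window 0): ALLOW
  req#2 t=1ms (window 0): ALLOW
  req#3 t=1ms (window 0): ALLOW
  req#4 t=1ms (window 0): ALLOW
  req#5 t=1ms (window 0): ALLOW
  req#6 t=1ms (window 0): ALLOW
  req#7 t=1ms (window 0): DENY
  req#8 t=1ms (window 0): DENY
  req#9 t=1ms (window 0): DENY
  req#10 t=1ms (window 0): DENY
  req#11 t=1ms (window 0): DENY
  req#12 t=1ms (window 0): DENY
  req#13 t=1ms (window 0): DENY
  req#14 t=3ms (window 0): DENY
  req#15 t=3ms (window 0): DENY
  req#16 t=3ms (window 0): DENY
  req#17 t=3ms (window 0): DENY
  req#18 t=3ms (window 0): DENY
  req#19 t=3ms (window 0): DENY
  req#20 t=3ms (window 0): DENY
  req#21 t=3ms (window 0): DENY
  req#22 t=3ms (window 0): DENY
  req#23 t=3ms (window 0): DENY
  req#24 t=3ms (window 0): DENY
  req#25 t=3ms (window 0): DENY

Allowed counts by window: 6

Answer: 6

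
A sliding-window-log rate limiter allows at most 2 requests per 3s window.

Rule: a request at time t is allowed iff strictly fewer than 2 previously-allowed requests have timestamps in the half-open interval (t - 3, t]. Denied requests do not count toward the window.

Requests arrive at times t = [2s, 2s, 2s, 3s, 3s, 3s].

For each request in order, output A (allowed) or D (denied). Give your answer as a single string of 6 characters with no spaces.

Tracking allowed requests in the window:
  req#1 t=2s: ALLOW
  req#2 t=2s: ALLOW
  req#3 t=2s: DENY
  req#4 t=3s: DENY
  req#5 t=3s: DENY
  req#6 t=3s: DENY

Answer: AADDDD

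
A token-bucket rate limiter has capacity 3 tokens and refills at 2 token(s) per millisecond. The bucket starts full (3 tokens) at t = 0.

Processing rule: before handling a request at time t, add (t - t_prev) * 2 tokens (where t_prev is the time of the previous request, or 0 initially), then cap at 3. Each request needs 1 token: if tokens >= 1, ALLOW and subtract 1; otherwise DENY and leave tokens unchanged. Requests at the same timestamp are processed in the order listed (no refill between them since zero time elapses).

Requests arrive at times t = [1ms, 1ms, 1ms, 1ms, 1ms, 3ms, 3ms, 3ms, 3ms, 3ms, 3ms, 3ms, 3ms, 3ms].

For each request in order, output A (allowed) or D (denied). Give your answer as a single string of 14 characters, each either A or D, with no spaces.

Simulating step by step:
  req#1 t=1ms: ALLOW
  req#2 t=1ms: ALLOW
  req#3 t=1ms: ALLOW
  req#4 t=1ms: DENY
  req#5 t=1ms: DENY
  req#6 t=3ms: ALLOW
  req#7 t=3ms: ALLOW
  req#8 t=3ms: ALLOW
  req#9 t=3ms: DENY
  req#10 t=3ms: DENY
  req#11 t=3ms: DENY
  req#12 t=3ms: DENY
  req#13 t=3ms: DENY
  req#14 t=3ms: DENY

Answer: AAADDAAADDDDDD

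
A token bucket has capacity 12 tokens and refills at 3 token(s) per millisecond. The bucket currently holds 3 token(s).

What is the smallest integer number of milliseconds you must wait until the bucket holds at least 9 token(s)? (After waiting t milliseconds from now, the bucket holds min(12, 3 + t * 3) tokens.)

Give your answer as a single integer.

Answer: 2

Derivation:
Need 3 + t * 3 >= 9, so t >= 6/3.
Smallest integer t = ceil(6/3) = 2.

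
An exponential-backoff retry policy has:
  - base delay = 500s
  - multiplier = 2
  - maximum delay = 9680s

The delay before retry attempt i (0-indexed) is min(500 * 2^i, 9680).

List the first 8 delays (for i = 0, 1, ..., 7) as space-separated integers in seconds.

Answer: 500 1000 2000 4000 8000 9680 9680 9680

Derivation:
Computing each delay:
  i=0: min(500*2^0, 9680) = 500
  i=1: min(500*2^1, 9680) = 1000
  i=2: min(500*2^2, 9680) = 2000
  i=3: min(500*2^3, 9680) = 4000
  i=4: min(500*2^4, 9680) = 8000
  i=5: min(500*2^5, 9680) = 9680
  i=6: min(500*2^6, 9680) = 9680
  i=7: min(500*2^7, 9680) = 9680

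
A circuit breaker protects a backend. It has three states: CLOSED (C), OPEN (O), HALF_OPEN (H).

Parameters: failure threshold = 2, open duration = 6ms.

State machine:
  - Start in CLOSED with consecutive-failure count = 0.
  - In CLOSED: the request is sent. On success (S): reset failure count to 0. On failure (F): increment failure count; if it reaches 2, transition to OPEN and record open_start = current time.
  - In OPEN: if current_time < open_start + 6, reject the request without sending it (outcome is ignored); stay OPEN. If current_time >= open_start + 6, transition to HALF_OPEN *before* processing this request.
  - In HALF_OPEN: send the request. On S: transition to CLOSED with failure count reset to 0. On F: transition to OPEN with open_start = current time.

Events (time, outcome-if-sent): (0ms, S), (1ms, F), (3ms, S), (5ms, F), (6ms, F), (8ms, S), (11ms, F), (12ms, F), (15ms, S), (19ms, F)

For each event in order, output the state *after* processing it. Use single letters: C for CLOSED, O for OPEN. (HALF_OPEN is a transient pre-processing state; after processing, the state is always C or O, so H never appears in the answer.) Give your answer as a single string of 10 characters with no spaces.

State after each event:
  event#1 t=0ms outcome=S: state=CLOSED
  event#2 t=1ms outcome=F: state=CLOSED
  event#3 t=3ms outcome=S: state=CLOSED
  event#4 t=5ms outcome=F: state=CLOSED
  event#5 t=6ms outcome=F: state=OPEN
  event#6 t=8ms outcome=S: state=OPEN
  event#7 t=11ms outcome=F: state=OPEN
  event#8 t=12ms outcome=F: state=OPEN
  event#9 t=15ms outcome=S: state=OPEN
  event#10 t=19ms outcome=F: state=OPEN

Answer: CCCCOOOOOO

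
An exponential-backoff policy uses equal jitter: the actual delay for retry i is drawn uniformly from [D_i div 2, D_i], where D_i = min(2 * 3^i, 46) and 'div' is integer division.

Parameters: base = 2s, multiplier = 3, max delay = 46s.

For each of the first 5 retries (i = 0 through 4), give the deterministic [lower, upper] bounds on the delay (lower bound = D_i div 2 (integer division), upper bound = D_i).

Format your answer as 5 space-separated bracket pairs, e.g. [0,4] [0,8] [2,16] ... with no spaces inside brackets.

Answer: [1,2] [3,6] [9,18] [23,46] [23,46]

Derivation:
Computing bounds per retry:
  i=0: D_i=min(2*3^0,46)=2, bounds=[1,2]
  i=1: D_i=min(2*3^1,46)=6, bounds=[3,6]
  i=2: D_i=min(2*3^2,46)=18, bounds=[9,18]
  i=3: D_i=min(2*3^3,46)=46, bounds=[23,46]
  i=4: D_i=min(2*3^4,46)=46, bounds=[23,46]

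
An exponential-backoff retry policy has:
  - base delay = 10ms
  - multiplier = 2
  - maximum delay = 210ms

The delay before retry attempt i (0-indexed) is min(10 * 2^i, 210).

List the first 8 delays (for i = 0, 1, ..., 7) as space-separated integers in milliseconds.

Computing each delay:
  i=0: min(10*2^0, 210) = 10
  i=1: min(10*2^1, 210) = 20
  i=2: min(10*2^2, 210) = 40
  i=3: min(10*2^3, 210) = 80
  i=4: min(10*2^4, 210) = 160
  i=5: min(10*2^5, 210) = 210
  i=6: min(10*2^6, 210) = 210
  i=7: min(10*2^7, 210) = 210

Answer: 10 20 40 80 160 210 210 210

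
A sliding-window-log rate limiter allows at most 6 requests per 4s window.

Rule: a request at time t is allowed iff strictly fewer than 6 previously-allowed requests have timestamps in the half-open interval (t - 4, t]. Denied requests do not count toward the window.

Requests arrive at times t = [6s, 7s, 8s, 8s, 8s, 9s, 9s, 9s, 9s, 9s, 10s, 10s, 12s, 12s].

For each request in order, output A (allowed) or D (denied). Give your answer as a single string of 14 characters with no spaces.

Tracking allowed requests in the window:
  req#1 t=6s: ALLOW
  req#2 t=7s: ALLOW
  req#3 t=8s: ALLOW
  req#4 t=8s: ALLOW
  req#5 t=8s: ALLOW
  req#6 t=9s: ALLOW
  req#7 t=9s: DENY
  req#8 t=9s: DENY
  req#9 t=9s: DENY
  req#10 t=9s: DENY
  req#11 t=10s: ALLOW
  req#12 t=10s: DENY
  req#13 t=12s: ALLOW
  req#14 t=12s: ALLOW

Answer: AAAAAADDDDADAA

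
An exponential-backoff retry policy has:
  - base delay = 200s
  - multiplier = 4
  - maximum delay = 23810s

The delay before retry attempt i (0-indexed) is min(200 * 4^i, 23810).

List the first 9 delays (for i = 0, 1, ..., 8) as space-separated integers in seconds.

Computing each delay:
  i=0: min(200*4^0, 23810) = 200
  i=1: min(200*4^1, 23810) = 800
  i=2: min(200*4^2, 23810) = 3200
  i=3: min(200*4^3, 23810) = 12800
  i=4: min(200*4^4, 23810) = 23810
  i=5: min(200*4^5, 23810) = 23810
  i=6: min(200*4^6, 23810) = 23810
  i=7: min(200*4^7, 23810) = 23810
  i=8: min(200*4^8, 23810) = 23810

Answer: 200 800 3200 12800 23810 23810 23810 23810 23810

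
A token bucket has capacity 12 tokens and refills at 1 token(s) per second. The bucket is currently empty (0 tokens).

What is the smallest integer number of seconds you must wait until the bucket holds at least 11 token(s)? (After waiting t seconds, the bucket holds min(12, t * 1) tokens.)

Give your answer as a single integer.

Answer: 11

Derivation:
Need t * 1 >= 11, so t >= 11/1.
Smallest integer t = ceil(11/1) = 11.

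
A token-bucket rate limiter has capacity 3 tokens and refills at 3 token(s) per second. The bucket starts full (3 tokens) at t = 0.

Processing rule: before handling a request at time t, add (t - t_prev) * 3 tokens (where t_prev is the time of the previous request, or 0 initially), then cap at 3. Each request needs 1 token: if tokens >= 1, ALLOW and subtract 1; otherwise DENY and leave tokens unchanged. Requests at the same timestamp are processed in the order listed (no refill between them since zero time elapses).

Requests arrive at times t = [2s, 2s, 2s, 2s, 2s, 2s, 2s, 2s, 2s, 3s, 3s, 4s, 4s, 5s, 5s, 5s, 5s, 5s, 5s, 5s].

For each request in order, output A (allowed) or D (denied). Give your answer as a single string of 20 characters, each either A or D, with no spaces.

Simulating step by step:
  req#1 t=2s: ALLOW
  req#2 t=2s: ALLOW
  req#3 t=2s: ALLOW
  req#4 t=2s: DENY
  req#5 t=2s: DENY
  req#6 t=2s: DENY
  req#7 t=2s: DENY
  req#8 t=2s: DENY
  req#9 t=2s: DENY
  req#10 t=3s: ALLOW
  req#11 t=3s: ALLOW
  req#12 t=4s: ALLOW
  req#13 t=4s: ALLOW
  req#14 t=5s: ALLOW
  req#15 t=5s: ALLOW
  req#16 t=5s: ALLOW
  req#17 t=5s: DENY
  req#18 t=5s: DENY
  req#19 t=5s: DENY
  req#20 t=5s: DENY

Answer: AAADDDDDDAAAAAAADDDD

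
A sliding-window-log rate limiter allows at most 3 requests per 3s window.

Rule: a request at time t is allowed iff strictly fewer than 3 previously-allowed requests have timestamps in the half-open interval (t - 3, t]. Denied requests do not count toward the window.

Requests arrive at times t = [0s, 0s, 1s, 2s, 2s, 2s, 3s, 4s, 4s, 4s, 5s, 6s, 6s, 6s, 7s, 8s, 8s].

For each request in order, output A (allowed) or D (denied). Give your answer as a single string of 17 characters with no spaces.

Answer: AAADDDAAADDADDAAD

Derivation:
Tracking allowed requests in the window:
  req#1 t=0s: ALLOW
  req#2 t=0s: ALLOW
  req#3 t=1s: ALLOW
  req#4 t=2s: DENY
  req#5 t=2s: DENY
  req#6 t=2s: DENY
  req#7 t=3s: ALLOW
  req#8 t=4s: ALLOW
  req#9 t=4s: ALLOW
  req#10 t=4s: DENY
  req#11 t=5s: DENY
  req#12 t=6s: ALLOW
  req#13 t=6s: DENY
  req#14 t=6s: DENY
  req#15 t=7s: ALLOW
  req#16 t=8s: ALLOW
  req#17 t=8s: DENY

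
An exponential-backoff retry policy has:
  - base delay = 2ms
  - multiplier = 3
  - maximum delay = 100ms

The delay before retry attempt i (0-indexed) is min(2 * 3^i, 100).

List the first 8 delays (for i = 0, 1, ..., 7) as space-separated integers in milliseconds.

Computing each delay:
  i=0: min(2*3^0, 100) = 2
  i=1: min(2*3^1, 100) = 6
  i=2: min(2*3^2, 100) = 18
  i=3: min(2*3^3, 100) = 54
  i=4: min(2*3^4, 100) = 100
  i=5: min(2*3^5, 100) = 100
  i=6: min(2*3^6, 100) = 100
  i=7: min(2*3^7, 100) = 100

Answer: 2 6 18 54 100 100 100 100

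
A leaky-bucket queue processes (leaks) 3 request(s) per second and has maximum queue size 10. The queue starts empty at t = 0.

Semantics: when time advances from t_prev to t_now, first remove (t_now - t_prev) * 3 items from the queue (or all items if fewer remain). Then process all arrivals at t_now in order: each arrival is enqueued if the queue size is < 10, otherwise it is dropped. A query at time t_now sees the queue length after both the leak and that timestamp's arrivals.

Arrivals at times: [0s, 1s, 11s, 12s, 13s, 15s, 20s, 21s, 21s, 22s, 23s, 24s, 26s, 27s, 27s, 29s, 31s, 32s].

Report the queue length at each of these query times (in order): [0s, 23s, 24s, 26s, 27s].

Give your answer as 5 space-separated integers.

Answer: 1 1 1 1 2

Derivation:
Queue lengths at query times:
  query t=0s: backlog = 1
  query t=23s: backlog = 1
  query t=24s: backlog = 1
  query t=26s: backlog = 1
  query t=27s: backlog = 2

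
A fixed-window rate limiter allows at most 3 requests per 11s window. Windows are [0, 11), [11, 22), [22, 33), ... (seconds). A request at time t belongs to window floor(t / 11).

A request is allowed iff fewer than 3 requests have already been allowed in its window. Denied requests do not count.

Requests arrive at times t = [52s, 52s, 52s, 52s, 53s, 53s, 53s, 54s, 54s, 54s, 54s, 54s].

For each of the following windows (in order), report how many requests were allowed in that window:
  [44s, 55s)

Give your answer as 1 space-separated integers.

Processing requests:
  req#1 t=52s (window 4): ALLOW
  req#2 t=52s (window 4): ALLOW
  req#3 t=52s (window 4): ALLOW
  req#4 t=52s (window 4): DENY
  req#5 t=53s (window 4): DENY
  req#6 t=53s (window 4): DENY
  req#7 t=53s (window 4): DENY
  req#8 t=54s (window 4): DENY
  req#9 t=54s (window 4): DENY
  req#10 t=54s (window 4): DENY
  req#11 t=54s (window 4): DENY
  req#12 t=54s (window 4): DENY

Allowed counts by window: 3

Answer: 3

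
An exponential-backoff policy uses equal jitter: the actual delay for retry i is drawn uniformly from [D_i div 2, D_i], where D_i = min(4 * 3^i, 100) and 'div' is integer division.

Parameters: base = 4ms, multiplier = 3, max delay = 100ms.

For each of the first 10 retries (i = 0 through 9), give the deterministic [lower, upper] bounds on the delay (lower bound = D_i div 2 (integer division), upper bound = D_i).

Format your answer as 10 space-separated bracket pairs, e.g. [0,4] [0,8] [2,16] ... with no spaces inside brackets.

Answer: [2,4] [6,12] [18,36] [50,100] [50,100] [50,100] [50,100] [50,100] [50,100] [50,100]

Derivation:
Computing bounds per retry:
  i=0: D_i=min(4*3^0,100)=4, bounds=[2,4]
  i=1: D_i=min(4*3^1,100)=12, bounds=[6,12]
  i=2: D_i=min(4*3^2,100)=36, bounds=[18,36]
  i=3: D_i=min(4*3^3,100)=100, bounds=[50,100]
  i=4: D_i=min(4*3^4,100)=100, bounds=[50,100]
  i=5: D_i=min(4*3^5,100)=100, bounds=[50,100]
  i=6: D_i=min(4*3^6,100)=100, bounds=[50,100]
  i=7: D_i=min(4*3^7,100)=100, bounds=[50,100]
  i=8: D_i=min(4*3^8,100)=100, bounds=[50,100]
  i=9: D_i=min(4*3^9,100)=100, bounds=[50,100]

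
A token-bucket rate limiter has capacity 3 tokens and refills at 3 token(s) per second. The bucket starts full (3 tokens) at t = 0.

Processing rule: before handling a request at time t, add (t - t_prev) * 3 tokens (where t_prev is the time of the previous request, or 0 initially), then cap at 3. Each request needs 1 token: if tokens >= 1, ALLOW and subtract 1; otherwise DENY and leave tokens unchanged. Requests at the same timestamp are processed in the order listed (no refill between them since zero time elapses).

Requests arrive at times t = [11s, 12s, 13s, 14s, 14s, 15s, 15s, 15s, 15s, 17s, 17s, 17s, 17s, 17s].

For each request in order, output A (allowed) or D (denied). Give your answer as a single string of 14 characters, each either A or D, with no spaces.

Simulating step by step:
  req#1 t=11s: ALLOW
  req#2 t=12s: ALLOW
  req#3 t=13s: ALLOW
  req#4 t=14s: ALLOW
  req#5 t=14s: ALLOW
  req#6 t=15s: ALLOW
  req#7 t=15s: ALLOW
  req#8 t=15s: ALLOW
  req#9 t=15s: DENY
  req#10 t=17s: ALLOW
  req#11 t=17s: ALLOW
  req#12 t=17s: ALLOW
  req#13 t=17s: DENY
  req#14 t=17s: DENY

Answer: AAAAAAAADAAADD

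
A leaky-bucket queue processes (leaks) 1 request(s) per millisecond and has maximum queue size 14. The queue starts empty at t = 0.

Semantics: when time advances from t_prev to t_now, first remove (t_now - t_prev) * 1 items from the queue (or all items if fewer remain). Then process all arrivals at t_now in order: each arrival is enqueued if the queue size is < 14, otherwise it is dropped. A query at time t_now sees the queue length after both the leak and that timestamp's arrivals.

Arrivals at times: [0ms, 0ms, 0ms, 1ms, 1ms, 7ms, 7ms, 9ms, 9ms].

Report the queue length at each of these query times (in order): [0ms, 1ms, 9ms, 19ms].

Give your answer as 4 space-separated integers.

Answer: 3 4 2 0

Derivation:
Queue lengths at query times:
  query t=0ms: backlog = 3
  query t=1ms: backlog = 4
  query t=9ms: backlog = 2
  query t=19ms: backlog = 0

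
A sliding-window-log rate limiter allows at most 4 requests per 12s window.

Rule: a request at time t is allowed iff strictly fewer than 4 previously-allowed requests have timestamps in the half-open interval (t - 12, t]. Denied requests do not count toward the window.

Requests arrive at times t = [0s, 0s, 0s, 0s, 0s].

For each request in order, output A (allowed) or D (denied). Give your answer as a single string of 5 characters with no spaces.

Tracking allowed requests in the window:
  req#1 t=0s: ALLOW
  req#2 t=0s: ALLOW
  req#3 t=0s: ALLOW
  req#4 t=0s: ALLOW
  req#5 t=0s: DENY

Answer: AAAAD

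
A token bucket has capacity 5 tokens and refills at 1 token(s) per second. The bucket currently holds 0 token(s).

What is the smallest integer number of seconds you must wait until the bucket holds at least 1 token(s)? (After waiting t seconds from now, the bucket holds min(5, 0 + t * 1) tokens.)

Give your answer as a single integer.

Answer: 1

Derivation:
Need 0 + t * 1 >= 1, so t >= 1/1.
Smallest integer t = ceil(1/1) = 1.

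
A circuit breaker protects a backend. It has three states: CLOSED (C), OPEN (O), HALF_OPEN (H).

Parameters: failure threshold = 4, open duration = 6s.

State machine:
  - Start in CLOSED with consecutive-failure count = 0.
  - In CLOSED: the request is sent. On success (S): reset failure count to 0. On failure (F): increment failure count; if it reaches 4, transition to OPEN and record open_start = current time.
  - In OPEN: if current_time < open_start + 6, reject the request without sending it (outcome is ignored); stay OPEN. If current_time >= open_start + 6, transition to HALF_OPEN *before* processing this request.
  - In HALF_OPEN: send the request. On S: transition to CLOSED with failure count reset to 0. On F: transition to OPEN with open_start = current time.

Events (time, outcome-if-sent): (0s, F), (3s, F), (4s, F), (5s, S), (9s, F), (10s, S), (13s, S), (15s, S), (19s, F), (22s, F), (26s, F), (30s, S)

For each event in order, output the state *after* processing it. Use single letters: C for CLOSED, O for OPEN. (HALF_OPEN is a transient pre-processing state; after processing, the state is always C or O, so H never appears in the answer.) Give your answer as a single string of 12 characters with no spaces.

Answer: CCCCCCCCCCCC

Derivation:
State after each event:
  event#1 t=0s outcome=F: state=CLOSED
  event#2 t=3s outcome=F: state=CLOSED
  event#3 t=4s outcome=F: state=CLOSED
  event#4 t=5s outcome=S: state=CLOSED
  event#5 t=9s outcome=F: state=CLOSED
  event#6 t=10s outcome=S: state=CLOSED
  event#7 t=13s outcome=S: state=CLOSED
  event#8 t=15s outcome=S: state=CLOSED
  event#9 t=19s outcome=F: state=CLOSED
  event#10 t=22s outcome=F: state=CLOSED
  event#11 t=26s outcome=F: state=CLOSED
  event#12 t=30s outcome=S: state=CLOSED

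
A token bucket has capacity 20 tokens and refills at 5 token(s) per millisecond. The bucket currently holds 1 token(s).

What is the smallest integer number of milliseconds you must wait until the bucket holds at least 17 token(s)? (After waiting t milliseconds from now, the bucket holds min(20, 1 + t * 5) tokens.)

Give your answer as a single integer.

Need 1 + t * 5 >= 17, so t >= 16/5.
Smallest integer t = ceil(16/5) = 4.

Answer: 4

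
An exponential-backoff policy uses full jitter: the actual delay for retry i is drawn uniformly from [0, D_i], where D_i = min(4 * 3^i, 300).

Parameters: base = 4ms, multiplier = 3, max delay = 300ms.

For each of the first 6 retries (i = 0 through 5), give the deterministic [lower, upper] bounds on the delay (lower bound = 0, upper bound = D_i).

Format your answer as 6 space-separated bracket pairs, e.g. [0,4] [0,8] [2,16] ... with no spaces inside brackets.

Answer: [0,4] [0,12] [0,36] [0,108] [0,300] [0,300]

Derivation:
Computing bounds per retry:
  i=0: D_i=min(4*3^0,300)=4, bounds=[0,4]
  i=1: D_i=min(4*3^1,300)=12, bounds=[0,12]
  i=2: D_i=min(4*3^2,300)=36, bounds=[0,36]
  i=3: D_i=min(4*3^3,300)=108, bounds=[0,108]
  i=4: D_i=min(4*3^4,300)=300, bounds=[0,300]
  i=5: D_i=min(4*3^5,300)=300, bounds=[0,300]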